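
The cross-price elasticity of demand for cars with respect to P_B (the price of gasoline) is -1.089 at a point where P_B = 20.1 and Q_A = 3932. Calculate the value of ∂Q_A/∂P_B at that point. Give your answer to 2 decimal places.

ε = (∂Q_A/∂P_B)·(P_B/Q_A) ⇒ ∂Q_A/∂P_B = ε·Q_A/P_B = -1.089 × 3932/20.1 ≈ -213.03.

-213.03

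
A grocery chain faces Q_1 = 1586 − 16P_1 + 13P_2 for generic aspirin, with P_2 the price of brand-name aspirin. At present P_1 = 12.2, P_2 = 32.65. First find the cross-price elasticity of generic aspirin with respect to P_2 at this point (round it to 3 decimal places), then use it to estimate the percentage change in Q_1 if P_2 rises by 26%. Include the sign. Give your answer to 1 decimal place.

At P_1 = 12.2, P_2 = 32.65: Q_1 = 1815.25.
∂Q_1/∂P_2 = 13.
ε = (∂Q_1/∂P_2)(P_2/Q_1) = 13.0000 × 32.65/1815.25 ≈ 0.234.
%ΔQ_1 ≈ ε × %ΔP_2 = 0.234 × (26%) = 6.1%.

6.1%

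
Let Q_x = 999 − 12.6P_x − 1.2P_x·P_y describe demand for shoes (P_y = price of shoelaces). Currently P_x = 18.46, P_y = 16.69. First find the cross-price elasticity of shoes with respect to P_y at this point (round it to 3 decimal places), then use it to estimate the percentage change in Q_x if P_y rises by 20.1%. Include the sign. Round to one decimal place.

At P_x = 18.46, P_y = 16.69: Q_x = 396.687.
∂Q_x/∂P_y = -1.2P_x = -22.1520.
ε = (∂Q_x/∂P_y)(P_y/Q_x) = -22.1520 × 16.69/396.687 ≈ -0.932.
%ΔQ_x ≈ ε × %ΔP_y = -0.932 × (20.1%) = -18.7%.

-18.7%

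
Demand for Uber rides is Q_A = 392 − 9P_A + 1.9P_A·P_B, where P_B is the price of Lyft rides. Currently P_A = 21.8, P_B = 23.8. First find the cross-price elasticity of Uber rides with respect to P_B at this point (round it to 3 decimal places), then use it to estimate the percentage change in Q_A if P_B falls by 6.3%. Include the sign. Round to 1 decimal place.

-5.3%

At P_A = 21.8, P_B = 23.8: Q_A = 1181.596.
∂Q_A/∂P_B = 1.9P_A = 41.4200.
ε = (∂Q_A/∂P_B)(P_B/Q_A) = 41.4200 × 23.8/1181.596 ≈ 0.834.
%ΔQ_A ≈ ε × %ΔP_B = 0.834 × (-6.3%) = -5.3%.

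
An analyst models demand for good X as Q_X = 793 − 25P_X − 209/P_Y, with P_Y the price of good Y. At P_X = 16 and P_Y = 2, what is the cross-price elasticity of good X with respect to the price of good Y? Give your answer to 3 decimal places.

0.362

At P_X = 16 and P_Y = 2: Q_X = 288.5.
∂Q_X/∂P_Y = 209/P_Y² = 52.2500.
ε = (∂Q_X/∂P_Y)(P_Y/Q_X) = 52.2500 × (2/288.5) ≈ 0.362.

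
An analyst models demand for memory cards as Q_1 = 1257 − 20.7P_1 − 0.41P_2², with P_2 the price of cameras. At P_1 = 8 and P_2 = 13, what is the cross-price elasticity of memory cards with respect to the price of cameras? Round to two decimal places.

-0.14

At P_1 = 8 and P_2 = 13: Q_1 = 1022.11.
∂Q_1/∂P_2 = -0.82P_2 = -0.82(13) = -10.6600.
ε = (∂Q_1/∂P_2)(P_2/Q_1) = -10.6600 × (13/1022.11) ≈ -0.14.
ε < 0: complements.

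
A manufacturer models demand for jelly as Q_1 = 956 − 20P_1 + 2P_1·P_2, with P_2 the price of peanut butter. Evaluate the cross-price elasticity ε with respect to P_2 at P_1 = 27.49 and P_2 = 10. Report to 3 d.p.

0.575

At P_1 = 27.49 and P_2 = 10: Q_1 = 956.
∂Q_1/∂P_2 = 2P_1 = 2(27.49) = 54.9800.
ε = (∂Q_1/∂P_2)(P_2/Q_1) = 54.9800 × (10/956) ≈ 0.575.
ε > 0: substitutes.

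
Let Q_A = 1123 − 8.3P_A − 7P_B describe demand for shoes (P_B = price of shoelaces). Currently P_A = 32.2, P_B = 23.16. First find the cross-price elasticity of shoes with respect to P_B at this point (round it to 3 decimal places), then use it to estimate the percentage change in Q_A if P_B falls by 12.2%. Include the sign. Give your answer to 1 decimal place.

2.9%

At P_A = 32.2, P_B = 23.16: Q_A = 693.62.
∂Q_A/∂P_B = -7.
ε = (∂Q_A/∂P_B)(P_B/Q_A) = -7.0000 × 23.16/693.62 ≈ -0.234.
%ΔQ_A ≈ ε × %ΔP_B = -0.234 × (-12.2%) = 2.9%.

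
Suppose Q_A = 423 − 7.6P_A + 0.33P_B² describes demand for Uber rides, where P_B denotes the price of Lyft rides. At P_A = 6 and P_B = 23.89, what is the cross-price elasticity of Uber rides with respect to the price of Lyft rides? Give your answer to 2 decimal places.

0.67

At P_A = 6 and P_B = 23.89: Q_A = 565.742.
∂Q_A/∂P_B = 0.66P_B = 0.66(23.89) = 15.7674.
ε = (∂Q_A/∂P_B)(P_B/Q_A) = 15.7674 × (23.89/565.742) ≈ 0.67.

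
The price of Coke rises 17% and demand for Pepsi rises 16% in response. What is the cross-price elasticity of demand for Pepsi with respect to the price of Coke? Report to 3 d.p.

0.941

ε = (%ΔQ of Pepsi) / (%ΔP of Coke) = (16%) / (17%) ≈ 0.941.
Positive cross-price elasticity: substitutes.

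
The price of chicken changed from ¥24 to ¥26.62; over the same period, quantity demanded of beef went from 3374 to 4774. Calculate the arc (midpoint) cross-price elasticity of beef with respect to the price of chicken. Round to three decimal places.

ΔQ_A = 4774 − 3374 = 1400; ΔP_B = 26.62 − 24 = 2.62.
Midpoints: Q̄_A = 4074.0, P̄_B = 25.31.
ε = (ΔQ_A/Q̄_A)/(ΔP_B/P̄_B) = (1400/4074.0)/(2.62/25.31) ≈ 3.320.

3.320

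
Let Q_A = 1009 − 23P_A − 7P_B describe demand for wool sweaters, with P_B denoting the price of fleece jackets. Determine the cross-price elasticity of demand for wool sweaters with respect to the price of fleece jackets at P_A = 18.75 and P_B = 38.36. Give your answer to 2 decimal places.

At P_A = 18.75 and P_B = 38.36: Q_A = 309.23.
∂Q_A/∂P_B = -7.
ε = (∂Q_A/∂P_B)(P_B/Q_A) = -7 × (38.36/309.23) ≈ -0.87.

-0.87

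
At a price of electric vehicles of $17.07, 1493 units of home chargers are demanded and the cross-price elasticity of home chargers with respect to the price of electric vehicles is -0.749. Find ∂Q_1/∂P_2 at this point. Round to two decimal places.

ε = (∂Q_1/∂P_2)·(P_2/Q_1) ⇒ ∂Q_1/∂P_2 = ε·Q_1/P_2 = -0.749 × 1493/17.07 ≈ -65.51.

-65.51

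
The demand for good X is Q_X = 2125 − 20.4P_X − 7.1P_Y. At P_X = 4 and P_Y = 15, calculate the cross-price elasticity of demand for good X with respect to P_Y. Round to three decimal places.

At P_X = 4 and P_Y = 15: Q_X = 1936.9.
∂Q_X/∂P_Y = -7.1.
ε = (∂Q_X/∂P_Y)(P_Y/Q_X) = -7.1 × (15/1936.9) ≈ -0.055.

-0.055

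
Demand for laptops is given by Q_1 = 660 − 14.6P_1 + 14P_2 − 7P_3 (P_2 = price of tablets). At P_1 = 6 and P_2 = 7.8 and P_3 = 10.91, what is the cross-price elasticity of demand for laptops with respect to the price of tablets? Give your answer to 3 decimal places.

0.180

At P_1 = 6 and P_2 = 7.8 and P_3 = 10.91: Q_1 = 605.23.
∂Q_1/∂P_2 = 14.
ε = (∂Q_1/∂P_2)(P_2/Q_1) = 14 × (7.8/605.23) ≈ 0.180.
Since ε > 0, laptops and tablets are substitutes.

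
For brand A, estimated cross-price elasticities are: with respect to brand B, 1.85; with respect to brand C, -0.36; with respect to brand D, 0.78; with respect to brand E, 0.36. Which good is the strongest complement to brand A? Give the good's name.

brand C

Complements have ε < 0. The most negative value is -0.36 (brand C).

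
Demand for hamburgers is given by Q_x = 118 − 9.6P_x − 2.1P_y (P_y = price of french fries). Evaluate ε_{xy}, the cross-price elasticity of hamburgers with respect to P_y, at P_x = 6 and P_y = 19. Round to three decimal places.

At P_x = 6 and P_y = 19: Q_x = 20.5.
∂Q_x/∂P_y = -2.1.
ε = (∂Q_x/∂P_y)(P_y/Q_x) = -2.1 × (19/20.5) ≈ -1.946.

-1.946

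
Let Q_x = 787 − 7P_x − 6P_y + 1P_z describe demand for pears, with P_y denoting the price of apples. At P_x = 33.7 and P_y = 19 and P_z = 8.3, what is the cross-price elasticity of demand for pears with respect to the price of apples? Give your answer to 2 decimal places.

-0.26

At P_x = 33.7 and P_y = 19 and P_z = 8.3: Q_x = 445.4.
∂Q_x/∂P_y = -6.
ε = (∂Q_x/∂P_y)(P_y/Q_x) = -6 × (19/445.4) ≈ -0.26.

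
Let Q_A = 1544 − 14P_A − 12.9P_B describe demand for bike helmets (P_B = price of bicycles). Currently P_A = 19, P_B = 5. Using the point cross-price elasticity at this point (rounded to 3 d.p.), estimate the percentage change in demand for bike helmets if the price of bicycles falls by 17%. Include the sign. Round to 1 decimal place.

At P_A = 19, P_B = 5: Q_A = 1213.5.
∂Q_A/∂P_B = -12.9.
ε = (∂Q_A/∂P_B)(P_B/Q_A) = -12.9000 × 5/1213.5 ≈ -0.053.
%ΔQ_A ≈ ε × %ΔP_B = -0.053 × (-17%) = 0.9%.

0.9%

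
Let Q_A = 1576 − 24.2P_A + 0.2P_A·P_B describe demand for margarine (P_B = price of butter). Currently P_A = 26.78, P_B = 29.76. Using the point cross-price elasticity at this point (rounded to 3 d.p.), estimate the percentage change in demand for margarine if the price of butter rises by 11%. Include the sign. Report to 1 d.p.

At P_A = 26.78, P_B = 29.76: Q_A = 1087.319.
∂Q_A/∂P_B = 0.2P_A = 5.3560.
ε = (∂Q_A/∂P_B)(P_B/Q_A) = 5.3560 × 29.76/1087.319 ≈ 0.147.
%ΔQ_A ≈ ε × %ΔP_B = 0.147 × (11%) = 1.6%.

1.6%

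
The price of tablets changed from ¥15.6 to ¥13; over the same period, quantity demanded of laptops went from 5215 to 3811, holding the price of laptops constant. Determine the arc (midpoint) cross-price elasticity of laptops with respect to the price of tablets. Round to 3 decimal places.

ΔQ_A = 3811 − 5215 = -1404; ΔP_B = 13 − 15.6 = -2.6.
Midpoints: Q̄_A = 4513.0, P̄_B = 14.30.
ε = (ΔQ_A/Q̄_A)/(ΔP_B/P̄_B) = (-1404/4513.0)/(-2.6/14.30) ≈ 1.711.

1.711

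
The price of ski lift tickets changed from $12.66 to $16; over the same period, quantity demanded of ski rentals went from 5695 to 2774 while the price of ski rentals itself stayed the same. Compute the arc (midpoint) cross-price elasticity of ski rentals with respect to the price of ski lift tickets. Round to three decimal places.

-2.960

ΔQ_A = 2774 − 5695 = -2921; ΔP_B = 16 − 12.66 = 3.34.
Midpoints: Q̄_A = 4234.5, P̄_B = 14.33.
ε = (ΔQ_A/Q̄_A)/(ΔP_B/P̄_B) = (-2921/4234.5)/(3.34/14.33) ≈ -2.960.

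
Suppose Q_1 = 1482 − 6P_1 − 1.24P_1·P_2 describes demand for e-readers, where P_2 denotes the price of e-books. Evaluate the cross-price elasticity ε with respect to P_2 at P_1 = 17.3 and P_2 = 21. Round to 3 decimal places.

-0.486

At P_1 = 17.3 and P_2 = 21: Q_1 = 927.708.
∂Q_1/∂P_2 = -1.24P_1 = -1.24(17.3) = -21.4520.
ε = (∂Q_1/∂P_2)(P_2/Q_1) = -21.4520 × (21/927.708) ≈ -0.486.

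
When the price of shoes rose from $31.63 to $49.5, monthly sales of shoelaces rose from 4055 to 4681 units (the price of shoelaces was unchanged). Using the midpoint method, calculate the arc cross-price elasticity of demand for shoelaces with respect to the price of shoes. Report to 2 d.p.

0.33

ΔQ_A = 4681 − 4055 = 626; ΔP_B = 49.5 − 31.63 = 17.87.
Midpoints: Q̄_A = 4368.0, P̄_B = 40.56.
ε = (ΔQ_A/Q̄_A)/(ΔP_B/P̄_B) = (626/4368.0)/(17.87/40.56) ≈ 0.33.
ε > 0: shoelaces and shoes are substitutes.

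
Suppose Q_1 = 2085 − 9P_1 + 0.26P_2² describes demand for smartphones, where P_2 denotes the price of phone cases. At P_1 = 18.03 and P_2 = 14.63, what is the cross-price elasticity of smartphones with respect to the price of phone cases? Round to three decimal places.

0.056

At P_1 = 18.03 and P_2 = 14.63: Q_1 = 1978.380.
∂Q_1/∂P_2 = 0.52P_2 = 0.52(14.63) = 7.6076.
ε = (∂Q_1/∂P_2)(P_2/Q_1) = 7.6076 × (14.63/1978.380) ≈ 0.056.
ε > 0: substitutes.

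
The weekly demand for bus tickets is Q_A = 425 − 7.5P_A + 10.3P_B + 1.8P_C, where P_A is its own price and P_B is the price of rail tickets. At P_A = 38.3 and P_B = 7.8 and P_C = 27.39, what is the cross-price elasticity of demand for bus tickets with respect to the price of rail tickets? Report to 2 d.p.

At P_A = 38.3 and P_B = 7.8 and P_C = 27.39: Q_A = 267.392.
∂Q_A/∂P_B = 10.3.
ε = (∂Q_A/∂P_B)(P_B/Q_A) = 10.3 × (7.8/267.392) ≈ 0.30.

0.30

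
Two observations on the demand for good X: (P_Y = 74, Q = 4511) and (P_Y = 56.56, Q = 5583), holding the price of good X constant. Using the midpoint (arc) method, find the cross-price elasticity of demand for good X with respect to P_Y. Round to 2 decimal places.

-0.80

ΔQ_X = 5583 − 4511 = 1072; ΔP_Y = 56.56 − 74 = -17.44.
Midpoints: Q̄_X = 5047.0, P̄_Y = 65.28.
ε = (ΔQ_X/Q̄_X)/(ΔP_Y/P̄_Y) = (1072/5047.0)/(-17.44/65.28) ≈ -0.80.
ε < 0: good X and good Y are complements.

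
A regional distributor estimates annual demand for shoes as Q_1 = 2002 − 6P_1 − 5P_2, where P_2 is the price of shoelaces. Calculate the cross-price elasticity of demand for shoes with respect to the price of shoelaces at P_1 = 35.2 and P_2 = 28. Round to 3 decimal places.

-0.085

At P_1 = 35.2 and P_2 = 28: Q_1 = 1650.8.
∂Q_1/∂P_2 = -5.
ε = (∂Q_1/∂P_2)(P_2/Q_1) = -5 × (28/1650.8) ≈ -0.085.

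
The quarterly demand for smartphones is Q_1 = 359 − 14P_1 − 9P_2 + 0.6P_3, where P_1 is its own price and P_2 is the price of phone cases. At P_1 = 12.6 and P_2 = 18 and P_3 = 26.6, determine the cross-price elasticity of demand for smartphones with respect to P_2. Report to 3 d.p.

At P_1 = 12.6 and P_2 = 18 and P_3 = 26.6: Q_1 = 36.56.
∂Q_1/∂P_2 = -9.
ε = (∂Q_1/∂P_2)(P_2/Q_1) = -9 × (18/36.56) ≈ -4.431.

-4.431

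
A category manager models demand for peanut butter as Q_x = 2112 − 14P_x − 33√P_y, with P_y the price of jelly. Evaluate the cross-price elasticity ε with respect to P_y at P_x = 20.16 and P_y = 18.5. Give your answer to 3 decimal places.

At P_x = 20.16 and P_y = 18.5: Q_x = 1687.822.
∂Q_x/∂P_y = -33/(2√P_y) = -33/(2√18.5) = -3.8362.
ε = (∂Q_x/∂P_y)(P_y/Q_x) = -3.8362 × (18.5/1687.822) ≈ -0.042.

-0.042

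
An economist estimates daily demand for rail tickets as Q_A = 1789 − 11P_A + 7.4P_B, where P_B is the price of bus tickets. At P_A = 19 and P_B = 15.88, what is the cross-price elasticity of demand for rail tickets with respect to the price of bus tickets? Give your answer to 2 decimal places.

At P_A = 19 and P_B = 15.88: Q_A = 1697.512.
∂Q_A/∂P_B = 7.4.
ε = (∂Q_A/∂P_B)(P_B/Q_A) = 7.4 × (15.88/1697.512) ≈ 0.07.

0.07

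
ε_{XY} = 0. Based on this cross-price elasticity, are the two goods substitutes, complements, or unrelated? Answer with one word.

ε = 0: demand for good X does not respond to good Y's price; the goods are unrelated.

unrelated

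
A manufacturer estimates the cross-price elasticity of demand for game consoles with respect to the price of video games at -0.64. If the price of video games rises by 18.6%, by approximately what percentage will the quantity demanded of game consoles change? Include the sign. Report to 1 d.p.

-11.9%

%ΔQ ≈ ε × %ΔP of video games = -0.64 × (18.6%) = -11.9%.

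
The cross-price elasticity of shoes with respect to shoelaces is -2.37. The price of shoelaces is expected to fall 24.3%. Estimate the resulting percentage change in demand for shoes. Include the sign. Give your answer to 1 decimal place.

57.6%

%ΔQ ≈ ε × %ΔP of shoelaces = -2.37 × (-24.3%) = 57.6%.
Demand for shoes rises by about 57.6%.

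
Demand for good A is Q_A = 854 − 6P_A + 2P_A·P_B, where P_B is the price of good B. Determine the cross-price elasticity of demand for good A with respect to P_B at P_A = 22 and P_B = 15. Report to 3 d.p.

At P_A = 22 and P_B = 15: Q_A = 1382.
∂Q_A/∂P_B = 2P_A = 2(22) = 44.0000.
ε = (∂Q_A/∂P_B)(P_B/Q_A) = 44.0000 × (15/1382) ≈ 0.478.
ε > 0: substitutes.

0.478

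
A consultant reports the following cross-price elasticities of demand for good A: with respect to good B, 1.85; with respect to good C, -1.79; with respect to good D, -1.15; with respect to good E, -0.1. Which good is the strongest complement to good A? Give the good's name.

Complements have ε < 0. The most negative value is -1.79 (good C).

good C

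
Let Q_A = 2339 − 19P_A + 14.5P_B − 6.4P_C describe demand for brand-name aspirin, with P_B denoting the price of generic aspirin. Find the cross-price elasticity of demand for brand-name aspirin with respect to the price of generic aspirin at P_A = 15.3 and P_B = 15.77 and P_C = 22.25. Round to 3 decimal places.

At P_A = 15.3 and P_B = 15.77 and P_C = 22.25: Q_A = 2134.565.
∂Q_A/∂P_B = 14.5.
ε = (∂Q_A/∂P_B)(P_B/Q_A) = 14.5 × (15.77/2134.565) ≈ 0.107.

0.107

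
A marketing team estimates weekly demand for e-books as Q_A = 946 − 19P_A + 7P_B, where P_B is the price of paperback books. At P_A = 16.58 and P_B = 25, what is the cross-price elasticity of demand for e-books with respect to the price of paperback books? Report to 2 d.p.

At P_A = 16.58 and P_B = 25: Q_A = 805.98.
∂Q_A/∂P_B = 7.
ε = (∂Q_A/∂P_B)(P_B/Q_A) = 7 × (25/805.98) ≈ 0.22.
Since ε > 0, e-books and paperback books are substitutes.

0.22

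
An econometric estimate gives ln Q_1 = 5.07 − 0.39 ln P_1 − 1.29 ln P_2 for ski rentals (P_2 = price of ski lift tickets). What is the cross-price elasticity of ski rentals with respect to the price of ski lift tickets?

In a log-linear (constant-elasticity) demand function, the coefficient on ln P_2 is the cross-price elasticity.
ε = -1.29. Negative, so ski rentals and ski lift tickets are complements.

-1.29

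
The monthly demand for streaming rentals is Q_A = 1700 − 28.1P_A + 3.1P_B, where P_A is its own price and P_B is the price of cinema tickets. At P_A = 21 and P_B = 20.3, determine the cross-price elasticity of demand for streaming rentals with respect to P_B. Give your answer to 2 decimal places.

At P_A = 21 and P_B = 20.3: Q_A = 1172.83.
∂Q_A/∂P_B = 3.1.
ε = (∂Q_A/∂P_B)(P_B/Q_A) = 3.1 × (20.3/1172.83) ≈ 0.05.

0.05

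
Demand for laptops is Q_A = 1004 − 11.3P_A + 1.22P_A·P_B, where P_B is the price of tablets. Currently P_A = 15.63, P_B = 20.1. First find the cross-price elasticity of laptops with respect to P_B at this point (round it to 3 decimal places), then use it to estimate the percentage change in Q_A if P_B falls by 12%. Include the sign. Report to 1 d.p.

-3.8%

At P_A = 15.63, P_B = 20.1: Q_A = 1210.660.
∂Q_A/∂P_B = 1.22P_A = 19.0686.
ε = (∂Q_A/∂P_B)(P_B/Q_A) = 19.0686 × 20.1/1210.660 ≈ 0.317.
%ΔQ_A ≈ ε × %ΔP_B = 0.317 × (-12%) = -3.8%.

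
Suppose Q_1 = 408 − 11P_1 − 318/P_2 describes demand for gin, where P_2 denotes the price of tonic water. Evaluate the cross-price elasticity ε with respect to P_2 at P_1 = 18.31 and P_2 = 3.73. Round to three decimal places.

At P_1 = 18.31 and P_2 = 3.73: Q_1 = 121.335.
∂Q_1/∂P_2 = 318/P_2² = 22.8565.
ε = (∂Q_1/∂P_2)(P_2/Q_1) = 22.8565 × (3.73/121.335) ≈ 0.703.
ε > 0: substitutes.

0.703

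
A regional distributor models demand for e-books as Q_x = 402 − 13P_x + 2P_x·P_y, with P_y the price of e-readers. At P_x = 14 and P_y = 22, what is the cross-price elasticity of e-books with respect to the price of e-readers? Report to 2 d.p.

0.74

At P_x = 14 and P_y = 22: Q_x = 836.
∂Q_x/∂P_y = 2P_x = 2(14) = 28.0000.
ε = (∂Q_x/∂P_y)(P_y/Q_x) = 28.0000 × (22/836) ≈ 0.74.
ε > 0: substitutes.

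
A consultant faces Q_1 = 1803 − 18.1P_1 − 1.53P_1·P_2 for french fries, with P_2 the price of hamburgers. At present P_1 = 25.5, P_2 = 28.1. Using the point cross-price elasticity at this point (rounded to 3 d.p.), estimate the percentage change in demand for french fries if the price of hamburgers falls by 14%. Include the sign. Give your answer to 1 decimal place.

At P_1 = 25.5, P_2 = 28.1: Q_1 = 245.129.
∂Q_1/∂P_2 = -1.53P_1 = -39.0150.
ε = (∂Q_1/∂P_2)(P_2/Q_1) = -39.0150 × 28.1/245.129 ≈ -4.472.
%ΔQ_1 ≈ ε × %ΔP_2 = -4.472 × (-14%) = 62.6%.

62.6%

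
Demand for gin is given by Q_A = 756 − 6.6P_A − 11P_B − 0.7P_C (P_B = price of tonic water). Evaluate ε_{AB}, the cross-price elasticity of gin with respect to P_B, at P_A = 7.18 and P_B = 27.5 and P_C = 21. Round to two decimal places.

-0.77

At P_A = 7.18 and P_B = 27.5 and P_C = 21: Q_A = 391.412.
∂Q_A/∂P_B = -11.
ε = (∂Q_A/∂P_B)(P_B/Q_A) = -11 × (27.5/391.412) ≈ -0.77.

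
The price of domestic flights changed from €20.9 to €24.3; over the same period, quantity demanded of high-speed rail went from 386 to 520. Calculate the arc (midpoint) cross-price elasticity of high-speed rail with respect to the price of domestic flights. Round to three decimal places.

ΔQ_A = 520 − 386 = 134; ΔP_B = 24.3 − 20.9 = 3.4.
Midpoints: Q̄_A = 453.0, P̄_B = 22.60.
ε = (ΔQ_A/Q̄_A)/(ΔP_B/P̄_B) = (134/453.0)/(3.4/22.60) ≈ 1.966.

1.966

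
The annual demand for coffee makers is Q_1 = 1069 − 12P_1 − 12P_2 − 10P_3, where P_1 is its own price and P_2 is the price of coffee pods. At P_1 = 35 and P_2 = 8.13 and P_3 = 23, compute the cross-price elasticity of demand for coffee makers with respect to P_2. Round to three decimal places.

At P_1 = 35 and P_2 = 8.13 and P_3 = 23: Q_1 = 321.44.
∂Q_1/∂P_2 = -12.
ε = (∂Q_1/∂P_2)(P_2/Q_1) = -12 × (8.13/321.44) ≈ -0.304.
Since ε < 0, coffee makers and coffee pods are complements.

-0.304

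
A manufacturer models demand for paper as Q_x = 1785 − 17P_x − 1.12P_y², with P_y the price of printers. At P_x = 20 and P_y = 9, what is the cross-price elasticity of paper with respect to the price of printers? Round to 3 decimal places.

-0.134

At P_x = 20 and P_y = 9: Q_x = 1354.28.
∂Q_x/∂P_y = -2.24P_y = -2.24(9) = -20.1600.
ε = (∂Q_x/∂P_y)(P_y/Q_x) = -20.1600 × (9/1354.28) ≈ -0.134.
ε < 0: complements.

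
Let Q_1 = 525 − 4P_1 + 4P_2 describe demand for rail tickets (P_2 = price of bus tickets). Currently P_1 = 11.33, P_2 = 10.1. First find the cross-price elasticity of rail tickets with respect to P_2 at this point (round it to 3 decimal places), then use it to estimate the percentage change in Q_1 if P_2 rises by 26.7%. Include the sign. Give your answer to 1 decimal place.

2.1%

At P_1 = 11.33, P_2 = 10.1: Q_1 = 520.08.
∂Q_1/∂P_2 = 4.
ε = (∂Q_1/∂P_2)(P_2/Q_1) = 4.0000 × 10.1/520.08 ≈ 0.078.
%ΔQ_1 ≈ ε × %ΔP_2 = 0.078 × (26.7%) = 2.1%.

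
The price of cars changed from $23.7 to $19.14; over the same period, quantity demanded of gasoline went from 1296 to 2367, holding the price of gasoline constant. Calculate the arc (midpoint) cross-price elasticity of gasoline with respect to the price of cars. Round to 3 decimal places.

-2.747

ΔQ_A = 2367 − 1296 = 1071; ΔP_B = 19.14 − 23.7 = -4.56.
Midpoints: Q̄_A = 1831.5, P̄_B = 21.42.
ε = (ΔQ_A/Q̄_A)/(ΔP_B/P̄_B) = (1071/1831.5)/(-4.56/21.42) ≈ -2.747.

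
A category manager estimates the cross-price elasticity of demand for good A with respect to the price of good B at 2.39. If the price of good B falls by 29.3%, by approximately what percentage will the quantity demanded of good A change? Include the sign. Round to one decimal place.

-70.0%

%ΔQ ≈ ε × %ΔP of good B = 2.39 × (-29.3%) = -70.0%.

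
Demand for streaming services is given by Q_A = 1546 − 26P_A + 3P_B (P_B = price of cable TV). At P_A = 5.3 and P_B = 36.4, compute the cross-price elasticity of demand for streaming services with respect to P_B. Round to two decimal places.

0.07

At P_A = 5.3 and P_B = 36.4: Q_A = 1517.4.
∂Q_A/∂P_B = 3.
ε = (∂Q_A/∂P_B)(P_B/Q_A) = 3 × (36.4/1517.4) ≈ 0.07.
Since ε > 0, streaming services and cable TV are substitutes.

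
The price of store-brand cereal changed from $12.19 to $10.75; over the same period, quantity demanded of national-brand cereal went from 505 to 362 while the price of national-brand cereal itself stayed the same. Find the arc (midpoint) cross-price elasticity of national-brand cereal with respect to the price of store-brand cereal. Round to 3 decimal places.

ΔQ_A = 362 − 505 = -143; ΔP_B = 10.75 − 12.19 = -1.44.
Midpoints: Q̄_A = 433.5, P̄_B = 11.47.
ε = (ΔQ_A/Q̄_A)/(ΔP_B/P̄_B) = (-143/433.5)/(-1.44/11.47) ≈ 2.628.

2.628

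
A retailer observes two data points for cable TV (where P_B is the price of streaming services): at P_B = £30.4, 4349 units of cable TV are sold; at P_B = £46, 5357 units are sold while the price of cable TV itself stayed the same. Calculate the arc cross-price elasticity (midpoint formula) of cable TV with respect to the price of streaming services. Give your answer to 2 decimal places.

ΔQ_A = 5357 − 4349 = 1008; ΔP_B = 46 − 30.4 = 15.6.
Midpoints: Q̄_A = 4853.0, P̄_B = 38.20.
ε = (ΔQ_A/Q̄_A)/(ΔP_B/P̄_B) = (1008/4853.0)/(15.6/38.20) ≈ 0.51.
ε > 0: cable TV and streaming services are substitutes.

0.51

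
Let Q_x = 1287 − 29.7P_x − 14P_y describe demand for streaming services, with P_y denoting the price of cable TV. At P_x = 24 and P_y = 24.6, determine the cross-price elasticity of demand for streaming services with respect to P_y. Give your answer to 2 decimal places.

-1.50

At P_x = 24 and P_y = 24.6: Q_x = 229.8.
∂Q_x/∂P_y = -14.
ε = (∂Q_x/∂P_y)(P_y/Q_x) = -14 × (24.6/229.8) ≈ -1.50.
Since ε < 0, streaming services and cable TV are complements.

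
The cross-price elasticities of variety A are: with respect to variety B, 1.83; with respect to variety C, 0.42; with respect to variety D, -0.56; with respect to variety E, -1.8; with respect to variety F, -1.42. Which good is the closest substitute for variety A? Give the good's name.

Substitutes have ε > 0. Among the positive values, 1.83 (variety B) is largest.

variety B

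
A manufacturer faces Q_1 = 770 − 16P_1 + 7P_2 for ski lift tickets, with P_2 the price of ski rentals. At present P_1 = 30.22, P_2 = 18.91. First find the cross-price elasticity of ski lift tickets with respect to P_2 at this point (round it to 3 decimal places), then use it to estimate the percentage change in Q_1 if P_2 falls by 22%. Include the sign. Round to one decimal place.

At P_1 = 30.22, P_2 = 18.91: Q_1 = 418.85.
∂Q_1/∂P_2 = 7.
ε = (∂Q_1/∂P_2)(P_2/Q_1) = 7.0000 × 18.91/418.85 ≈ 0.316.
%ΔQ_1 ≈ ε × %ΔP_2 = 0.316 × (-22%) = -7.0%.

-7.0%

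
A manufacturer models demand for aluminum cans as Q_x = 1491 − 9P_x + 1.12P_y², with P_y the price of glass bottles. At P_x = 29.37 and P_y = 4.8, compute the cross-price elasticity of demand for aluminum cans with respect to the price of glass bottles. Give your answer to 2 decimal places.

At P_x = 29.37 and P_y = 4.8: Q_x = 1252.475.
∂Q_x/∂P_y = 2.24P_y = 2.24(4.8) = 10.7520.
ε = (∂Q_x/∂P_y)(P_y/Q_x) = 10.7520 × (4.8/1252.475) ≈ 0.04.

0.04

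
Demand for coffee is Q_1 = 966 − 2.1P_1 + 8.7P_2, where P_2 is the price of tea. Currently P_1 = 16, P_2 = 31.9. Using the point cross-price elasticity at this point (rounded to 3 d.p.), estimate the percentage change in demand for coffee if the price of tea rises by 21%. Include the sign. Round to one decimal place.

At P_1 = 16, P_2 = 31.9: Q_1 = 1209.93.
∂Q_1/∂P_2 = 8.7.
ε = (∂Q_1/∂P_2)(P_2/Q_1) = 8.7000 × 31.9/1209.93 ≈ 0.229.
%ΔQ_1 ≈ ε × %ΔP_2 = 0.229 × (21%) = 4.8%.

4.8%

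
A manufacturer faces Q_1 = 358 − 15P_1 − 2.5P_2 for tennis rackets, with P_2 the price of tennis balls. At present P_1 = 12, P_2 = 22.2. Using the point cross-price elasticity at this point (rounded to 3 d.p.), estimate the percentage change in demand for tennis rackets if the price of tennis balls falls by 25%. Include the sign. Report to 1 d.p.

At P_1 = 12, P_2 = 22.2: Q_1 = 122.5.
∂Q_1/∂P_2 = -2.5.
ε = (∂Q_1/∂P_2)(P_2/Q_1) = -2.5000 × 22.2/122.5 ≈ -0.453.
%ΔQ_1 ≈ ε × %ΔP_2 = -0.453 × (-25%) = 11.3%.

11.3%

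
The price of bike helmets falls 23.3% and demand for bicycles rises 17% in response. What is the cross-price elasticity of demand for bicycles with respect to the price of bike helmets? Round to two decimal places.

ε = (%ΔQ of bicycles) / (%ΔP of bike helmets) = (17%) / (-23.3%) ≈ -0.73.

-0.73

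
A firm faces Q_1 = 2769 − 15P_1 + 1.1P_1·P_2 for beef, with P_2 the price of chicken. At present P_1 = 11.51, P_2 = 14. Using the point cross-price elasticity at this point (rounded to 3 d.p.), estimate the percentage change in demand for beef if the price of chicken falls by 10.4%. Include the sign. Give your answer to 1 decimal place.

-0.7%

At P_1 = 11.51, P_2 = 14: Q_1 = 2773.604.
∂Q_1/∂P_2 = 1.1P_1 = 12.6610.
ε = (∂Q_1/∂P_2)(P_2/Q_1) = 12.6610 × 14/2773.604 ≈ 0.064.
%ΔQ_1 ≈ ε × %ΔP_2 = 0.064 × (-10.4%) = -0.7%.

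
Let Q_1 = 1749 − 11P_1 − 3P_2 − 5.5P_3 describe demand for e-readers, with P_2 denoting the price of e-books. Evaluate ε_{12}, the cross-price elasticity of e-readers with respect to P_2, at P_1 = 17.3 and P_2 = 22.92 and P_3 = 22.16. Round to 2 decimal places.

At P_1 = 17.3 and P_2 = 22.92 and P_3 = 22.16: Q_1 = 1368.06.
∂Q_1/∂P_2 = -3.
ε = (∂Q_1/∂P_2)(P_2/Q_1) = -3 × (22.92/1368.06) ≈ -0.05.

-0.05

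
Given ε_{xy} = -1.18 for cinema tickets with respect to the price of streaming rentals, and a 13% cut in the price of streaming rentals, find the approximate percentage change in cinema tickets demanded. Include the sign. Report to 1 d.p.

%ΔQ ≈ ε × %ΔP of streaming rentals = -1.18 × (-13%) = 15.3%.

15.3%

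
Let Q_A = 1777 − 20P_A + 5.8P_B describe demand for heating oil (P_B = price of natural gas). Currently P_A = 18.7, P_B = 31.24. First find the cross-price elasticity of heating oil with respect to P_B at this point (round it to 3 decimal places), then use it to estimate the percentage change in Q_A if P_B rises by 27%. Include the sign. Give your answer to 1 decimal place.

3.1%

At P_A = 18.7, P_B = 31.24: Q_A = 1584.192.
∂Q_A/∂P_B = 5.8.
ε = (∂Q_A/∂P_B)(P_B/Q_A) = 5.8000 × 31.24/1584.192 ≈ 0.114.
%ΔQ_A ≈ ε × %ΔP_B = 0.114 × (27%) = 3.1%.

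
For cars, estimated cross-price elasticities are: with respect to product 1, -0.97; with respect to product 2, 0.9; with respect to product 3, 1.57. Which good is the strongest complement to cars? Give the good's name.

product 1

Complements have ε < 0. The most negative value is -0.97 (product 1).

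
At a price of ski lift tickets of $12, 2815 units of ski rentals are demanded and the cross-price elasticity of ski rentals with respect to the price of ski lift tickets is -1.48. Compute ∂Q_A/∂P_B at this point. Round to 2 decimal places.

ε = (∂Q_A/∂P_B)·(P_B/Q_A) ⇒ ∂Q_A/∂P_B = ε·Q_A/P_B = -1.48 × 2815/12 ≈ -347.18.

-347.18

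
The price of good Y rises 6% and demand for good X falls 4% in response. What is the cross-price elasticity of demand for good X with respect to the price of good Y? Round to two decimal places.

-0.67

ε = (%ΔQ of good X) / (%ΔP of good Y) = (-4%) / (6%) ≈ -0.67.
Negative cross-price elasticity: complements.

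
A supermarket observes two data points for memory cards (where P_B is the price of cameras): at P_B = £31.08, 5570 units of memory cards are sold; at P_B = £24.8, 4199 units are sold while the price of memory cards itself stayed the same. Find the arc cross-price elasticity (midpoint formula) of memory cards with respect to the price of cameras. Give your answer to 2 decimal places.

1.25

ΔQ_A = 4199 − 5570 = -1371; ΔP_B = 24.8 − 31.08 = -6.28.
Midpoints: Q̄_A = 4884.5, P̄_B = 27.94.
ε = (ΔQ_A/Q̄_A)/(ΔP_B/P̄_B) = (-1371/4884.5)/(-6.28/27.94) ≈ 1.25.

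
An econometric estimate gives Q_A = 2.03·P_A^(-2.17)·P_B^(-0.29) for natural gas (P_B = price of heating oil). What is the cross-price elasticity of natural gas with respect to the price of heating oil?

In a log-linear (constant-elasticity) demand function, the coefficient on the exponent of P_B is the cross-price elasticity.
ε = -0.29. Negative, so natural gas and heating oil are complements.

-0.29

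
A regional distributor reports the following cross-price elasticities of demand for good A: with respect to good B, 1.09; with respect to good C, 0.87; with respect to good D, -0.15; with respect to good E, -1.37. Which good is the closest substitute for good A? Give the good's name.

good B

Substitutes have ε > 0. Among the positive values, 1.09 (good B) is largest.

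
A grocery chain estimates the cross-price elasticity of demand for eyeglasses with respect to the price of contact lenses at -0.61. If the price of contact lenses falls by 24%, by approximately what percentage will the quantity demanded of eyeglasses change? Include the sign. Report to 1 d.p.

14.6%

%ΔQ ≈ ε × %ΔP of contact lenses = -0.61 × (-24%) = 14.6%.
Demand for eyeglasses rises by about 14.6%.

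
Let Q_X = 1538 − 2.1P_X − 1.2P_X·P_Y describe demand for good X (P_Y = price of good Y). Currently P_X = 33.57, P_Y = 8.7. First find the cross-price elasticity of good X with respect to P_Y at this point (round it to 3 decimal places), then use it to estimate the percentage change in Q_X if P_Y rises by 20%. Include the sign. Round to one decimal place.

At P_X = 33.57, P_Y = 8.7: Q_X = 1117.032.
∂Q_X/∂P_Y = -1.2P_X = -40.2840.
ε = (∂Q_X/∂P_Y)(P_Y/Q_X) = -40.2840 × 8.7/1117.032 ≈ -0.314.
%ΔQ_X ≈ ε × %ΔP_Y = -0.314 × (20%) = -6.3%.

-6.3%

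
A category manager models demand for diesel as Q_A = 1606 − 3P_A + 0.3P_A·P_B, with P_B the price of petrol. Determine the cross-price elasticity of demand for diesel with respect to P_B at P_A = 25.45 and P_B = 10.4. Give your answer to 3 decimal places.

At P_A = 25.45 and P_B = 10.4: Q_A = 1609.054.
∂Q_A/∂P_B = 0.3P_A = 0.3(25.45) = 7.6350.
ε = (∂Q_A/∂P_B)(P_B/Q_A) = 7.6350 × (10.4/1609.054) ≈ 0.049.
ε > 0: substitutes.

0.049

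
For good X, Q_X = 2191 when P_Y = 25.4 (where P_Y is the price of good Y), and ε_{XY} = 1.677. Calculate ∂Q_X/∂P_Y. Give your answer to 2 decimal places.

144.66

ε = (∂Q_X/∂P_Y)·(P_Y/Q_X) ⇒ ∂Q_X/∂P_Y = ε·Q_X/P_Y = 1.677 × 2191/25.4 ≈ 144.66.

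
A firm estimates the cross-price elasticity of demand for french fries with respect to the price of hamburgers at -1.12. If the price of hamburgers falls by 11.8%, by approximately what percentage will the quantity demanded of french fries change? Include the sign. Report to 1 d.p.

%ΔQ ≈ ε × %ΔP of hamburgers = -1.12 × (-11.8%) = 13.2%.

13.2%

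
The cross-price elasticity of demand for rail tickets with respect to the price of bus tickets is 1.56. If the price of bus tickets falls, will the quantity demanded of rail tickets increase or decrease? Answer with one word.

decrease

ε > 0 and the price of bus tickets falls, so the quantity of rail tickets moves in the same direction: it decreases.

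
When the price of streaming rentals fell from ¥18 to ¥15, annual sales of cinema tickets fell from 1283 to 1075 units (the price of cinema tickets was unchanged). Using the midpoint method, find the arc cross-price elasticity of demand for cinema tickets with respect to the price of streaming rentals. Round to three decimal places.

ΔQ_A = 1075 − 1283 = -208; ΔP_B = 15 − 18 = -3.
Midpoints: Q̄_A = 1179.0, P̄_B = 16.50.
ε = (ΔQ_A/Q̄_A)/(ΔP_B/P̄_B) = (-208/1179.0)/(-3/16.50) ≈ 0.970.
ε > 0: cinema tickets and streaming rentals are substitutes.

0.970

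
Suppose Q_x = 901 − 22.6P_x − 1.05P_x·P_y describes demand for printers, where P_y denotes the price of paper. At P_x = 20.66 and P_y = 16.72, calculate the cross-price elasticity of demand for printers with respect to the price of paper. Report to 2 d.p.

At P_x = 20.66 and P_y = 16.72: Q_x = 71.377.
∂Q_x/∂P_y = -1.05P_x = -1.05(20.66) = -21.6930.
ε = (∂Q_x/∂P_y)(P_y/Q_x) = -21.6930 × (16.72/71.377) ≈ -5.08.
ε < 0: complements.

-5.08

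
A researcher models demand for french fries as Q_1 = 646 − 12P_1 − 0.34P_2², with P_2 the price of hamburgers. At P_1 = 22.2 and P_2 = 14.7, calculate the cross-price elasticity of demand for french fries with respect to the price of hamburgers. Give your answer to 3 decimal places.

At P_1 = 22.2 and P_2 = 14.7: Q_1 = 306.129.
∂Q_1/∂P_2 = -0.68P_2 = -0.68(14.7) = -9.9960.
ε = (∂Q_1/∂P_2)(P_2/Q_1) = -9.9960 × (14.7/306.129) ≈ -0.480.

-0.480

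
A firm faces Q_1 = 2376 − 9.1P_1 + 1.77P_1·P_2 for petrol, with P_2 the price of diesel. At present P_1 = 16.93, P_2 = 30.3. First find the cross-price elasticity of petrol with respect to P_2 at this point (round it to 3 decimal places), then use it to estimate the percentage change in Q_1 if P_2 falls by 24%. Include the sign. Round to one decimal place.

At P_1 = 16.93, P_2 = 30.3: Q_1 = 3129.910.
∂Q_1/∂P_2 = 1.77P_1 = 29.9661.
ε = (∂Q_1/∂P_2)(P_2/Q_1) = 29.9661 × 30.3/3129.910 ≈ 0.290.
%ΔQ_1 ≈ ε × %ΔP_2 = 0.290 × (-24%) = -7.0%.

-7.0%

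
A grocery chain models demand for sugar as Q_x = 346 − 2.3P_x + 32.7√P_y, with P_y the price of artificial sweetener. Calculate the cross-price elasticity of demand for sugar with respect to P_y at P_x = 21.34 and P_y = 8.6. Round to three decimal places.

0.122

At P_x = 21.34 and P_y = 8.6: Q_x = 392.813.
∂Q_x/∂P_y = 32.7/(2√P_y) = 32.7/(2√8.6) = 5.5753.
ε = (∂Q_x/∂P_y)(P_y/Q_x) = 5.5753 × (8.6/392.813) ≈ 0.122.
ε > 0: substitutes.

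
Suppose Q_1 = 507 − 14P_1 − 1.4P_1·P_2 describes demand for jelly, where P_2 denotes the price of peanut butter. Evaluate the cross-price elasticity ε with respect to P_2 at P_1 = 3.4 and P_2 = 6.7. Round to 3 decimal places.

At P_1 = 3.4 and P_2 = 6.7: Q_1 = 427.508.
∂Q_1/∂P_2 = -1.4P_1 = -1.4(3.4) = -4.7600.
ε = (∂Q_1/∂P_2)(P_2/Q_1) = -4.7600 × (6.7/427.508) ≈ -0.075.

-0.075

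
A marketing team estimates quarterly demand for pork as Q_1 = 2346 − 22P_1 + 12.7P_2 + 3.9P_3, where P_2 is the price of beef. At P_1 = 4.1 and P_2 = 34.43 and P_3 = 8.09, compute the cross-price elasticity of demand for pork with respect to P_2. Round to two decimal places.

At P_1 = 4.1 and P_2 = 34.43 and P_3 = 8.09: Q_1 = 2724.612.
∂Q_1/∂P_2 = 12.7.
ε = (∂Q_1/∂P_2)(P_2/Q_1) = 12.7 × (34.43/2724.612) ≈ 0.16.

0.16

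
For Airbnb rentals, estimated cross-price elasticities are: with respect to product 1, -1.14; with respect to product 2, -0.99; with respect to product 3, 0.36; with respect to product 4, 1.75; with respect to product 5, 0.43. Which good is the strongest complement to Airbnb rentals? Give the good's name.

product 1

Complements have ε < 0. The most negative value is -1.14 (product 1).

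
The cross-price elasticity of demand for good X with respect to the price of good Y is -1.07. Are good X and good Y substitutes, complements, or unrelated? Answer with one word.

complements

ε = -1.07 < 0, so a higher price of good Y lowers demand for good X: complements.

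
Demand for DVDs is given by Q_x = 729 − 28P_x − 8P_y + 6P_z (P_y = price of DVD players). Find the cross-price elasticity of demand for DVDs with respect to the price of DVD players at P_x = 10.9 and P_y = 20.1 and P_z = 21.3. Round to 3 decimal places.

-0.411

At P_x = 10.9 and P_y = 20.1 and P_z = 21.3: Q_x = 390.8.
∂Q_x/∂P_y = -8.
ε = (∂Q_x/∂P_y)(P_y/Q_x) = -8 × (20.1/390.8) ≈ -0.411.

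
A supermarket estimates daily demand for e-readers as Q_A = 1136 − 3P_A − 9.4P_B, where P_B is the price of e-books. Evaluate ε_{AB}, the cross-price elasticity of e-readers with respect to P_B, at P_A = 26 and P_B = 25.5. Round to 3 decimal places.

At P_A = 26 and P_B = 25.5: Q_A = 818.3.
∂Q_A/∂P_B = -9.4.
ε = (∂Q_A/∂P_B)(P_B/Q_A) = -9.4 × (25.5/818.3) ≈ -0.293.
Since ε < 0, e-readers and e-books are complements.

-0.293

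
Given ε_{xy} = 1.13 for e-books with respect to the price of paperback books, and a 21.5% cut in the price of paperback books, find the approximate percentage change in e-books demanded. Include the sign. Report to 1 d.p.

%ΔQ ≈ ε × %ΔP of paperback books = 1.13 × (-21.5%) = -24.3%.

-24.3%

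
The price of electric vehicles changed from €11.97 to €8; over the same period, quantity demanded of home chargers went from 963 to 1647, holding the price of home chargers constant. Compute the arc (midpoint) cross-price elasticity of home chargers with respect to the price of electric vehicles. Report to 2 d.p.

-1.32

ΔQ_A = 1647 − 963 = 684; ΔP_B = 8 − 11.97 = -3.97.
Midpoints: Q̄_A = 1305.0, P̄_B = 9.98.
ε = (ΔQ_A/Q̄_A)/(ΔP_B/P̄_B) = (684/1305.0)/(-3.97/9.98) ≈ -1.32.
ε < 0: home chargers and electric vehicles are complements.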